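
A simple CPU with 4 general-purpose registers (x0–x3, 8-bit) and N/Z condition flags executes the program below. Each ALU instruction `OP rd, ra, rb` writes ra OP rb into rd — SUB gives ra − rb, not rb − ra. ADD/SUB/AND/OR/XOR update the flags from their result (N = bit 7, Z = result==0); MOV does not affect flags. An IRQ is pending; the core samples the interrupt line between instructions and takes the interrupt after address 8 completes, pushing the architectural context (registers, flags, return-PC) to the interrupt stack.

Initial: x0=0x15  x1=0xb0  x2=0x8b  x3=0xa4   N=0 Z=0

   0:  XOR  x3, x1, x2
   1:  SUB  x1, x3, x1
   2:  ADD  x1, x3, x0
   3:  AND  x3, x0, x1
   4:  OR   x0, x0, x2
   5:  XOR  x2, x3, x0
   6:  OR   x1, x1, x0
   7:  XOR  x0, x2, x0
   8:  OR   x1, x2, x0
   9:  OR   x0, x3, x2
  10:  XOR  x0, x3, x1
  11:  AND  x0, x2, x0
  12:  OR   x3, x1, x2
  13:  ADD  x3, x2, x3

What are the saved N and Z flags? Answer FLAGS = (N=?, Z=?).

FLAGS = (N=1, Z=0)

after  0: x0=0x15 x1=0xb0 x2=0x8b x3=0x3b  N=0 Z=0
after  1: x0=0x15 x1=0x8b x2=0x8b x3=0x3b  N=1 Z=0
after  2: x0=0x15 x1=0x50 x2=0x8b x3=0x3b  N=0 Z=0
after  3: x0=0x15 x1=0x50 x2=0x8b x3=0x10  N=0 Z=0
after  4: x0=0x9f x1=0x50 x2=0x8b x3=0x10  N=1 Z=0
after  5: x0=0x9f x1=0x50 x2=0x8f x3=0x10  N=1 Z=0
after  6: x0=0x9f x1=0xdf x2=0x8f x3=0x10  N=1 Z=0
after  7: x0=0x10 x1=0xdf x2=0x8f x3=0x10  N=0 Z=0
after  8: x0=0x10 x1=0x9f x2=0x8f x3=0x10  N=1 Z=0
-- IRQ taken; context saved, return-PC = 9 --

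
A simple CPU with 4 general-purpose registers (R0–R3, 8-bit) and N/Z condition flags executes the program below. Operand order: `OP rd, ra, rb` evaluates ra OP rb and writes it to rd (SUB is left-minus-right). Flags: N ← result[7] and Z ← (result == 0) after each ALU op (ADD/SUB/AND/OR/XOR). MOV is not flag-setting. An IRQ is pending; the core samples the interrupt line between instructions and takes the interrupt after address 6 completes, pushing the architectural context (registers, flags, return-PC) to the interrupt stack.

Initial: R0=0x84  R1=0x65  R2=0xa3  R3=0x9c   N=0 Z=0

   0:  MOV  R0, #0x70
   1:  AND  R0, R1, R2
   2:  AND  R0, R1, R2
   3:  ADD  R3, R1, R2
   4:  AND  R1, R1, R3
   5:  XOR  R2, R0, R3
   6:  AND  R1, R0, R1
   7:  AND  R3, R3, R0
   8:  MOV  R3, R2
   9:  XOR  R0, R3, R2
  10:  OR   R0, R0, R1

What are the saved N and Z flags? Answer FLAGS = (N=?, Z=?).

FLAGS = (N=0, Z=1)

after  0: R0=0x70 R1=0x65 R2=0xa3 R3=0x9c  N=0 Z=0
after  1: R0=0x21 R1=0x65 R2=0xa3 R3=0x9c  N=0 Z=0
after  2: R0=0x21 R1=0x65 R2=0xa3 R3=0x9c  N=0 Z=0
after  3: R0=0x21 R1=0x65 R2=0xa3 R3=0x08  N=0 Z=0
after  4: R0=0x21 R1=0x00 R2=0xa3 R3=0x08  N=0 Z=1
after  5: R0=0x21 R1=0x00 R2=0x29 R3=0x08  N=0 Z=0
after  6: R0=0x21 R1=0x00 R2=0x29 R3=0x08  N=0 Z=1
-- IRQ taken; context saved, return-PC = 7 --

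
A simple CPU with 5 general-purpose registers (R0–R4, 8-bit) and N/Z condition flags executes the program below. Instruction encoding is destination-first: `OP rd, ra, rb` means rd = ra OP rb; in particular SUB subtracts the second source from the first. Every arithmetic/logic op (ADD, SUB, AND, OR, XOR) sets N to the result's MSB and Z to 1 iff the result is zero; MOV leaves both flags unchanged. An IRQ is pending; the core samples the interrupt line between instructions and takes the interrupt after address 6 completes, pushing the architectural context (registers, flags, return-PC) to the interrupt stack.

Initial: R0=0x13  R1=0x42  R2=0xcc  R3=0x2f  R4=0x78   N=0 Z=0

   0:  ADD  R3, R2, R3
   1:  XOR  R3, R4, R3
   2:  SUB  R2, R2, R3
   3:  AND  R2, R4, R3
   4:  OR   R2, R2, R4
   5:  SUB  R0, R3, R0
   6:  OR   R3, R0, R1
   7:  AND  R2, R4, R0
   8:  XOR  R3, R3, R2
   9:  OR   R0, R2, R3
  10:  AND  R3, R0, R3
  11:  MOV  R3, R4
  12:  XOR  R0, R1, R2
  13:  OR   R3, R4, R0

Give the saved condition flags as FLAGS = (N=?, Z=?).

FLAGS = (N=0, Z=0)

after  0: R0=0x13 R1=0x42 R2=0xcc R3=0xfb R4=0x78  N=1 Z=0
after  1: R0=0x13 R1=0x42 R2=0xcc R3=0x83 R4=0x78  N=1 Z=0
after  2: R0=0x13 R1=0x42 R2=0x49 R3=0x83 R4=0x78  N=0 Z=0
after  3: R0=0x13 R1=0x42 R2=0x00 R3=0x83 R4=0x78  N=0 Z=1
after  4: R0=0x13 R1=0x42 R2=0x78 R3=0x83 R4=0x78  N=0 Z=0
after  5: R0=0x70 R1=0x42 R2=0x78 R3=0x83 R4=0x78  N=0 Z=0
after  6: R0=0x70 R1=0x42 R2=0x78 R3=0x72 R4=0x78  N=0 Z=0
-- IRQ taken; context saved, return-PC = 7 --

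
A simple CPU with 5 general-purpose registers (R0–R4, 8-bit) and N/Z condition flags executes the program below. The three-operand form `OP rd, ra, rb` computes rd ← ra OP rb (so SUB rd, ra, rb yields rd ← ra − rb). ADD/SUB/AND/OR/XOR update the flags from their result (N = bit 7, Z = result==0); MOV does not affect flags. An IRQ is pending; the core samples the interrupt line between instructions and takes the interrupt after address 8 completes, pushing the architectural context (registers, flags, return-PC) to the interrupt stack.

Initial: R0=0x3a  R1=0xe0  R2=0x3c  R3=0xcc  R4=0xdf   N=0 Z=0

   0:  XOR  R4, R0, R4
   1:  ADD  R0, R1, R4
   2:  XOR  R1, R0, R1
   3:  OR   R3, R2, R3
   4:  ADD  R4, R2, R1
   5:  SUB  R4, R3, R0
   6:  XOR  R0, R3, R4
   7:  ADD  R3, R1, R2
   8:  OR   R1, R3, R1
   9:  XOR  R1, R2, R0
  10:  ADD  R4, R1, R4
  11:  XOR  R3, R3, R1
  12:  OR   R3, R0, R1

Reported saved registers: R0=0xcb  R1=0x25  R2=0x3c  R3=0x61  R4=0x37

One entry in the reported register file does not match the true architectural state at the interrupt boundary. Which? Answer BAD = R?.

after  0: R0=0x3a R1=0xe0 R2=0x3c R3=0xcc R4=0xe5  N=1 Z=0
after  1: R0=0xc5 R1=0xe0 R2=0x3c R3=0xcc R4=0xe5  N=1 Z=0
after  2: R0=0xc5 R1=0x25 R2=0x3c R3=0xcc R4=0xe5  N=0 Z=0
after  3: R0=0xc5 R1=0x25 R2=0x3c R3=0xfc R4=0xe5  N=1 Z=0
after  4: R0=0xc5 R1=0x25 R2=0x3c R3=0xfc R4=0x61  N=0 Z=0
after  5: R0=0xc5 R1=0x25 R2=0x3c R3=0xfc R4=0x37  N=0 Z=0
after  6: R0=0xcb R1=0x25 R2=0x3c R3=0xfc R4=0x37  N=1 Z=0
after  7: R0=0xcb R1=0x25 R2=0x3c R3=0x61 R4=0x37  N=0 Z=0
after  8: R0=0xcb R1=0x65 R2=0x3c R3=0x61 R4=0x37  N=0 Z=0
-- IRQ taken; context saved, return-PC = 9 --
mismatch: R1: reported 0x25 vs actual 0x65

BAD = R1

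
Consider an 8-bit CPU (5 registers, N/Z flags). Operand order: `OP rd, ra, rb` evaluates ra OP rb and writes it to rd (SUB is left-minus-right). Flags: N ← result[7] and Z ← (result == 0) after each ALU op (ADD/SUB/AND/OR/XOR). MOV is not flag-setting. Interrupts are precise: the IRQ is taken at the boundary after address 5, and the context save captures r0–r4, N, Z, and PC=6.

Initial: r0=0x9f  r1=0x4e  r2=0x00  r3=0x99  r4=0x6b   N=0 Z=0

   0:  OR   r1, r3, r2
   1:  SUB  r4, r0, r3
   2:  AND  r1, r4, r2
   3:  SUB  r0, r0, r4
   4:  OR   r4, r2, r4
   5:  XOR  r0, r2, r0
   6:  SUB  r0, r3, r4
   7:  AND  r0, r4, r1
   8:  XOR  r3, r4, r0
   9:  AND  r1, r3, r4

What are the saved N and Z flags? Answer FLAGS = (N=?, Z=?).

after  0: r0=0x9f r1=0x99 r2=0x00 r3=0x99 r4=0x6b  N=1 Z=0
after  1: r0=0x9f r1=0x99 r2=0x00 r3=0x99 r4=0x06  N=0 Z=0
after  2: r0=0x9f r1=0x00 r2=0x00 r3=0x99 r4=0x06  N=0 Z=1
after  3: r0=0x99 r1=0x00 r2=0x00 r3=0x99 r4=0x06  N=1 Z=0
after  4: r0=0x99 r1=0x00 r2=0x00 r3=0x99 r4=0x06  N=0 Z=0
after  5: r0=0x99 r1=0x00 r2=0x00 r3=0x99 r4=0x06  N=1 Z=0
-- IRQ taken; context saved, return-PC = 6 --

FLAGS = (N=1, Z=0)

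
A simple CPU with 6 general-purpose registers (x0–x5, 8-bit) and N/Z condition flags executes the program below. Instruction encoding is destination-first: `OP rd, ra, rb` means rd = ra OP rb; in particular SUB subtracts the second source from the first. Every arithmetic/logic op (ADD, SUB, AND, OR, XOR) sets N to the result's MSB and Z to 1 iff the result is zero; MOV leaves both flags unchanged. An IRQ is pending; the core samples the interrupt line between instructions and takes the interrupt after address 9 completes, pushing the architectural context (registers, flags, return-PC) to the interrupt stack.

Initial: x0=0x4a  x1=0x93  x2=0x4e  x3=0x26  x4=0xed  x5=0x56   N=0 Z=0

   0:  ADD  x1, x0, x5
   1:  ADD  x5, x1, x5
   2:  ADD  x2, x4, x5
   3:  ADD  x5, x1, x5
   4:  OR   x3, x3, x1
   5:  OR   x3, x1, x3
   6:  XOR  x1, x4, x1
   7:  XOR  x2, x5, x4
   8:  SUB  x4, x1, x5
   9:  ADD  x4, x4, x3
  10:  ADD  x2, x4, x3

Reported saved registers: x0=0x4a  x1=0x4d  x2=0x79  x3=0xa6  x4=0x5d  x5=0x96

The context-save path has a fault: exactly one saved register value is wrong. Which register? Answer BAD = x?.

BAD = x2

after  0: x0=0x4a x1=0xa0 x2=0x4e x3=0x26 x4=0xed x5=0x56  N=1 Z=0
after  1: x0=0x4a x1=0xa0 x2=0x4e x3=0x26 x4=0xed x5=0xf6  N=1 Z=0
after  2: x0=0x4a x1=0xa0 x2=0xe3 x3=0x26 x4=0xed x5=0xf6  N=1 Z=0
after  3: x0=0x4a x1=0xa0 x2=0xe3 x3=0x26 x4=0xed x5=0x96  N=1 Z=0
after  4: x0=0x4a x1=0xa0 x2=0xe3 x3=0xa6 x4=0xed x5=0x96  N=1 Z=0
after  5: x0=0x4a x1=0xa0 x2=0xe3 x3=0xa6 x4=0xed x5=0x96  N=1 Z=0
after  6: x0=0x4a x1=0x4d x2=0xe3 x3=0xa6 x4=0xed x5=0x96  N=0 Z=0
after  7: x0=0x4a x1=0x4d x2=0x7b x3=0xa6 x4=0xed x5=0x96  N=0 Z=0
after  8: x0=0x4a x1=0x4d x2=0x7b x3=0xa6 x4=0xb7 x5=0x96  N=1 Z=0
after  9: x0=0x4a x1=0x4d x2=0x7b x3=0xa6 x4=0x5d x5=0x96  N=0 Z=0
-- IRQ taken; context saved, return-PC = 10 --
mismatch: x2: reported 0x79 vs actual 0x7b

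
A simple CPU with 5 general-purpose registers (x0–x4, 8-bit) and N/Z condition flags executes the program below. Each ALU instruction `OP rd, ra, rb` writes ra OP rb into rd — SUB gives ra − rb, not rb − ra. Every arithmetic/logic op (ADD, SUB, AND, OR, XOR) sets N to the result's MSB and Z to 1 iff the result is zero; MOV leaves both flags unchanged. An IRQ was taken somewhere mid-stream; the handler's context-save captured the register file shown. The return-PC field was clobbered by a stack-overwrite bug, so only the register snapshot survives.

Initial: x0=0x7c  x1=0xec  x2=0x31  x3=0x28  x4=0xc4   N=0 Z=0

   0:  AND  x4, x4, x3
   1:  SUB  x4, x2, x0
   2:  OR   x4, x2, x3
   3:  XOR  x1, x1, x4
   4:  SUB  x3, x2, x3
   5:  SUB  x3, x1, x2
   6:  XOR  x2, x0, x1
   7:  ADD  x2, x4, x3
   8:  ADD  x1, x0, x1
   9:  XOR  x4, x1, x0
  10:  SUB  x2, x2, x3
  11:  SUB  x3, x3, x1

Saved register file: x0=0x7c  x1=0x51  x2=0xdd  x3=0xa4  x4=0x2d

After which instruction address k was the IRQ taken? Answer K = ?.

after  0: x0=0x7c x1=0xec x2=0x31 x3=0x28 x4=0x00  N=0 Z=1
after  1: x0=0x7c x1=0xec x2=0x31 x3=0x28 x4=0xb5  N=1 Z=0
after  2: x0=0x7c x1=0xec x2=0x31 x3=0x28 x4=0x39  N=0 Z=0
after  3: x0=0x7c x1=0xd5 x2=0x31 x3=0x28 x4=0x39  N=1 Z=0
after  4: x0=0x7c x1=0xd5 x2=0x31 x3=0x09 x4=0x39  N=0 Z=0
after  5: x0=0x7c x1=0xd5 x2=0x31 x3=0xa4 x4=0x39  N=1 Z=0
after  6: x0=0x7c x1=0xd5 x2=0xa9 x3=0xa4 x4=0x39  N=1 Z=0
after  7: x0=0x7c x1=0xd5 x2=0xdd x3=0xa4 x4=0x39  N=1 Z=0
after  8: x0=0x7c x1=0x51 x2=0xdd x3=0xa4 x4=0x39  N=0 Z=0
after  9: x0=0x7c x1=0x51 x2=0xdd x3=0xa4 x4=0x2d  N=0 Z=0
-- IRQ taken; context saved, return-PC = 10 --

K = 9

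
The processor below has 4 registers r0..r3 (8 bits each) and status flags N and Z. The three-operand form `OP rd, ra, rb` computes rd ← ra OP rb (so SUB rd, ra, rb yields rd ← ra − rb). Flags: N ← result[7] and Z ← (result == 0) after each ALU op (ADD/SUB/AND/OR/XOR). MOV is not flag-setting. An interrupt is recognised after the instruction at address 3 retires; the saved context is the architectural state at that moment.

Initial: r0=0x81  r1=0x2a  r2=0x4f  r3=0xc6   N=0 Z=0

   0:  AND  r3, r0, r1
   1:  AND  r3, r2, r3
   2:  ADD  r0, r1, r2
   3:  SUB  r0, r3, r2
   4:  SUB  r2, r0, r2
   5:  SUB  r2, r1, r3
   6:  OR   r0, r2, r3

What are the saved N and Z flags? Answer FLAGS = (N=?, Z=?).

after  0: r0=0x81 r1=0x2a r2=0x4f r3=0x00  N=0 Z=1
after  1: r0=0x81 r1=0x2a r2=0x4f r3=0x00  N=0 Z=1
after  2: r0=0x79 r1=0x2a r2=0x4f r3=0x00  N=0 Z=0
after  3: r0=0xb1 r1=0x2a r2=0x4f r3=0x00  N=1 Z=0
-- IRQ taken; context saved, return-PC = 4 --

FLAGS = (N=1, Z=0)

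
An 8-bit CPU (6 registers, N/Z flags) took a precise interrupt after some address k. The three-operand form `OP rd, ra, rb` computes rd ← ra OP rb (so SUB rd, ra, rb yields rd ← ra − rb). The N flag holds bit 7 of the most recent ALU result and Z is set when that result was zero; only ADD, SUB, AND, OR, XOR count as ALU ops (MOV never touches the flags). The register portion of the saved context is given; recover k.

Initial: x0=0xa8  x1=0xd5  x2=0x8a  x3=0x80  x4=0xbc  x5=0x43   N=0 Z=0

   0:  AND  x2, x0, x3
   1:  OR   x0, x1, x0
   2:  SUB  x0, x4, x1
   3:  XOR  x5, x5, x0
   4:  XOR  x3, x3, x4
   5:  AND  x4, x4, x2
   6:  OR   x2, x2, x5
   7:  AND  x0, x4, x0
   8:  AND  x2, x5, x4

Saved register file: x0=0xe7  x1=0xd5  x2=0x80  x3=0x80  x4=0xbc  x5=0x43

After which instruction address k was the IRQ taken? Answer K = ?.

after  0: x0=0xa8 x1=0xd5 x2=0x80 x3=0x80 x4=0xbc x5=0x43  N=1 Z=0
after  1: x0=0xfd x1=0xd5 x2=0x80 x3=0x80 x4=0xbc x5=0x43  N=1 Z=0
after  2: x0=0xe7 x1=0xd5 x2=0x80 x3=0x80 x4=0xbc x5=0x43  N=1 Z=0
-- IRQ taken; context saved, return-PC = 3 --

K = 2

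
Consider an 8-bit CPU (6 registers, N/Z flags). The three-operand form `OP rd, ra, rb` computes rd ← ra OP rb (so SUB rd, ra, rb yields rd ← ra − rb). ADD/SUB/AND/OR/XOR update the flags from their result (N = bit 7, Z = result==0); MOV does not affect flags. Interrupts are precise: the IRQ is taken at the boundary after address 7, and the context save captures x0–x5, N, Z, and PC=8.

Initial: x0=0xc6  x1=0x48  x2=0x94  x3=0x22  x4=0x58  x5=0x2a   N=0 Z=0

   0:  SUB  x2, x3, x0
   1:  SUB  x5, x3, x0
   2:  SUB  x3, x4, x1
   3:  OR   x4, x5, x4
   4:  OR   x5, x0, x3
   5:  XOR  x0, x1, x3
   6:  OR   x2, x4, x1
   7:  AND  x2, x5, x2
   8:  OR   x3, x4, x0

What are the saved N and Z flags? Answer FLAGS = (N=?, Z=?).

FLAGS = (N=0, Z=0)

after  0: x0=0xc6 x1=0x48 x2=0x5c x3=0x22 x4=0x58 x5=0x2a  N=0 Z=0
after  1: x0=0xc6 x1=0x48 x2=0x5c x3=0x22 x4=0x58 x5=0x5c  N=0 Z=0
after  2: x0=0xc6 x1=0x48 x2=0x5c x3=0x10 x4=0x58 x5=0x5c  N=0 Z=0
after  3: x0=0xc6 x1=0x48 x2=0x5c x3=0x10 x4=0x5c x5=0x5c  N=0 Z=0
after  4: x0=0xc6 x1=0x48 x2=0x5c x3=0x10 x4=0x5c x5=0xd6  N=1 Z=0
after  5: x0=0x58 x1=0x48 x2=0x5c x3=0x10 x4=0x5c x5=0xd6  N=0 Z=0
after  6: x0=0x58 x1=0x48 x2=0x5c x3=0x10 x4=0x5c x5=0xd6  N=0 Z=0
after  7: x0=0x58 x1=0x48 x2=0x54 x3=0x10 x4=0x5c x5=0xd6  N=0 Z=0
-- IRQ taken; context saved, return-PC = 8 --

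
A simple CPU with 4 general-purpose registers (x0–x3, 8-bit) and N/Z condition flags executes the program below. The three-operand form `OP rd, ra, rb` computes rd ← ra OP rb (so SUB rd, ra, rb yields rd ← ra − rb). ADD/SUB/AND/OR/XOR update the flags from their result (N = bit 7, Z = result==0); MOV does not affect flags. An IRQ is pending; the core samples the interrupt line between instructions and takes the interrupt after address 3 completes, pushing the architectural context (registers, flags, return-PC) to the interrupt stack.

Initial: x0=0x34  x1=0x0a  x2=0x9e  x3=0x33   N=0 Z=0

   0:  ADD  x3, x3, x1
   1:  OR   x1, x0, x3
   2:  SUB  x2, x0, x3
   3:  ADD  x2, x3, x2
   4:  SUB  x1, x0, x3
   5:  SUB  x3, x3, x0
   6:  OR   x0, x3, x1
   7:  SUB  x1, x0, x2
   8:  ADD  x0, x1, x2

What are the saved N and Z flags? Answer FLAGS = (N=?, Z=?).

after  0: x0=0x34 x1=0x0a x2=0x9e x3=0x3d  N=0 Z=0
after  1: x0=0x34 x1=0x3d x2=0x9e x3=0x3d  N=0 Z=0
after  2: x0=0x34 x1=0x3d x2=0xf7 x3=0x3d  N=1 Z=0
after  3: x0=0x34 x1=0x3d x2=0x34 x3=0x3d  N=0 Z=0
-- IRQ taken; context saved, return-PC = 4 --

FLAGS = (N=0, Z=0)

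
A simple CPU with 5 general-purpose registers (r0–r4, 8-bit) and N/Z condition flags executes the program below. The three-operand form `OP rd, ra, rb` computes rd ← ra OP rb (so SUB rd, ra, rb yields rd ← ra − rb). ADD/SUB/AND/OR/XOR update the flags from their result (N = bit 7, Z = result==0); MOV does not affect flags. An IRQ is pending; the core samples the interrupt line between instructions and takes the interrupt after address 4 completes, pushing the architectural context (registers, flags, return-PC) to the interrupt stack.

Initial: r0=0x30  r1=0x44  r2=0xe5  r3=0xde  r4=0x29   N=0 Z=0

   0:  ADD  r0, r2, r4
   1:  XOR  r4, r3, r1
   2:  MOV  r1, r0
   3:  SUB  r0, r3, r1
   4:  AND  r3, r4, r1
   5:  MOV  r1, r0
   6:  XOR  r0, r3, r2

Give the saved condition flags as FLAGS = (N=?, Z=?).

after  0: r0=0x0e r1=0x44 r2=0xe5 r3=0xde r4=0x29  N=0 Z=0
after  1: r0=0x0e r1=0x44 r2=0xe5 r3=0xde r4=0x9a  N=1 Z=0
after  2: r0=0x0e r1=0x0e r2=0xe5 r3=0xde r4=0x9a  N=1 Z=0
after  3: r0=0xd0 r1=0x0e r2=0xe5 r3=0xde r4=0x9a  N=1 Z=0
after  4: r0=0xd0 r1=0x0e r2=0xe5 r3=0x0a r4=0x9a  N=0 Z=0
-- IRQ taken; context saved, return-PC = 5 --

FLAGS = (N=0, Z=0)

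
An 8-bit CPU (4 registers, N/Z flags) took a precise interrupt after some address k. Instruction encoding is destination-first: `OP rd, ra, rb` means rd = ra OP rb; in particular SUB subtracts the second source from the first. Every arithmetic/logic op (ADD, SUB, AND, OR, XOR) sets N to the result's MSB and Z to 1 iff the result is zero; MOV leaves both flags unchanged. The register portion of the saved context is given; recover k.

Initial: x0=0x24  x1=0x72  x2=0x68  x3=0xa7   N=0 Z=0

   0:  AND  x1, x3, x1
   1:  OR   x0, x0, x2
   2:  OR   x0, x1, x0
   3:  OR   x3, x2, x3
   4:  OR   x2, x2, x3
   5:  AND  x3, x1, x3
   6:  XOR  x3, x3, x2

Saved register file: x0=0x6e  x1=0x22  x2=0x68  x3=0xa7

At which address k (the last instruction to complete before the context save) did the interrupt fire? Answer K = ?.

after  0: x0=0x24 x1=0x22 x2=0x68 x3=0xa7  N=0 Z=0
after  1: x0=0x6c x1=0x22 x2=0x68 x3=0xa7  N=0 Z=0
after  2: x0=0x6e x1=0x22 x2=0x68 x3=0xa7  N=0 Z=0
-- IRQ taken; context saved, return-PC = 3 --

K = 2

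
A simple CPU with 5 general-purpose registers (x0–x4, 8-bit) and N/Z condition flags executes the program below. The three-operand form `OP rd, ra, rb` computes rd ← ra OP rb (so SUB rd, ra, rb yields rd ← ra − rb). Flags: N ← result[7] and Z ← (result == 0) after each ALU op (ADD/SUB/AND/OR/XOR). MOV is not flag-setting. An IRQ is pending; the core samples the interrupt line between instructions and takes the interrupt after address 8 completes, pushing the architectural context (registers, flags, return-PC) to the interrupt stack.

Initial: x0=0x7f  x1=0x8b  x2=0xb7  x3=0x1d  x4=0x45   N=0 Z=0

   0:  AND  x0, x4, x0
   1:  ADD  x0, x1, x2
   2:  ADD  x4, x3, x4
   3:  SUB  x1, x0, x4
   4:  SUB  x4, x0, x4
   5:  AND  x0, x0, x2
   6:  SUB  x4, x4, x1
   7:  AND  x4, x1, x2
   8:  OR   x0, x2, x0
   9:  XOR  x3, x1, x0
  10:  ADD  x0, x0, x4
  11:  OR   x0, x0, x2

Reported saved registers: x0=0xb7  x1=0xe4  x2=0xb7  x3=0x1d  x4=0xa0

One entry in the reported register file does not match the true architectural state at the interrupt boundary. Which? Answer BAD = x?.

after  0: x0=0x45 x1=0x8b x2=0xb7 x3=0x1d x4=0x45  N=0 Z=0
after  1: x0=0x42 x1=0x8b x2=0xb7 x3=0x1d x4=0x45  N=0 Z=0
after  2: x0=0x42 x1=0x8b x2=0xb7 x3=0x1d x4=0x62  N=0 Z=0
after  3: x0=0x42 x1=0xe0 x2=0xb7 x3=0x1d x4=0x62  N=1 Z=0
after  4: x0=0x42 x1=0xe0 x2=0xb7 x3=0x1d x4=0xe0  N=1 Z=0
after  5: x0=0x02 x1=0xe0 x2=0xb7 x3=0x1d x4=0xe0  N=0 Z=0
after  6: x0=0x02 x1=0xe0 x2=0xb7 x3=0x1d x4=0x00  N=0 Z=1
after  7: x0=0x02 x1=0xe0 x2=0xb7 x3=0x1d x4=0xa0  N=1 Z=0
after  8: x0=0xb7 x1=0xe0 x2=0xb7 x3=0x1d x4=0xa0  N=1 Z=0
-- IRQ taken; context saved, return-PC = 9 --
mismatch: x1: reported 0xe4 vs actual 0xe0

BAD = x1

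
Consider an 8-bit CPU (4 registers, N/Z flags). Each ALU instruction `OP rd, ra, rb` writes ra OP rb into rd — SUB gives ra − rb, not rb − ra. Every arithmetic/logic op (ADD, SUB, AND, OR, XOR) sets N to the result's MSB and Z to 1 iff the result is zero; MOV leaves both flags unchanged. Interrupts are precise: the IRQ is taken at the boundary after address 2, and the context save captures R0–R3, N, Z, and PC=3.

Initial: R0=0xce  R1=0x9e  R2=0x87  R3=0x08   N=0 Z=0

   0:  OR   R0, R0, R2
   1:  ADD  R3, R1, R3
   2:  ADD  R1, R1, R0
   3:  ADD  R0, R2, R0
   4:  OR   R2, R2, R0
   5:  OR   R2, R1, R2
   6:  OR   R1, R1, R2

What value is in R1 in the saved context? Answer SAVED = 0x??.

after  0: R0=0xcf R1=0x9e R2=0x87 R3=0x08  N=1 Z=0
after  1: R0=0xcf R1=0x9e R2=0x87 R3=0xa6  N=1 Z=0
after  2: R0=0xcf R1=0x6d R2=0x87 R3=0xa6  N=0 Z=0
-- IRQ taken; context saved, return-PC = 3 --

SAVED = 0x6d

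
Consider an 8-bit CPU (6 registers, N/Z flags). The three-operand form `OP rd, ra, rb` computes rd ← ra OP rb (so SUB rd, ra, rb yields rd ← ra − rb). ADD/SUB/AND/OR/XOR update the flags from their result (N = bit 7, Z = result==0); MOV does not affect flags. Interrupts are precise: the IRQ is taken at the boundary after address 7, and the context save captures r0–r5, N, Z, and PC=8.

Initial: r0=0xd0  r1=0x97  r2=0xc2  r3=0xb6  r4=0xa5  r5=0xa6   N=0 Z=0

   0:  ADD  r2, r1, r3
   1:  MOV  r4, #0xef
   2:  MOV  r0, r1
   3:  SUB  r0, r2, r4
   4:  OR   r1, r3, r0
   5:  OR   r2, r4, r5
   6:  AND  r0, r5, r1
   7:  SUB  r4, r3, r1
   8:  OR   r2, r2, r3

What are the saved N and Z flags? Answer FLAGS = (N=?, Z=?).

after  0: r0=0xd0 r1=0x97 r2=0x4d r3=0xb6 r4=0xa5 r5=0xa6  N=0 Z=0
after  1: r0=0xd0 r1=0x97 r2=0x4d r3=0xb6 r4=0xef r5=0xa6  N=0 Z=0
after  2: r0=0x97 r1=0x97 r2=0x4d r3=0xb6 r4=0xef r5=0xa6  N=0 Z=0
after  3: r0=0x5e r1=0x97 r2=0x4d r3=0xb6 r4=0xef r5=0xa6  N=0 Z=0
after  4: r0=0x5e r1=0xfe r2=0x4d r3=0xb6 r4=0xef r5=0xa6  N=1 Z=0
after  5: r0=0x5e r1=0xfe r2=0xef r3=0xb6 r4=0xef r5=0xa6  N=1 Z=0
after  6: r0=0xa6 r1=0xfe r2=0xef r3=0xb6 r4=0xef r5=0xa6  N=1 Z=0
after  7: r0=0xa6 r1=0xfe r2=0xef r3=0xb6 r4=0xb8 r5=0xa6  N=1 Z=0
-- IRQ taken; context saved, return-PC = 8 --

FLAGS = (N=1, Z=0)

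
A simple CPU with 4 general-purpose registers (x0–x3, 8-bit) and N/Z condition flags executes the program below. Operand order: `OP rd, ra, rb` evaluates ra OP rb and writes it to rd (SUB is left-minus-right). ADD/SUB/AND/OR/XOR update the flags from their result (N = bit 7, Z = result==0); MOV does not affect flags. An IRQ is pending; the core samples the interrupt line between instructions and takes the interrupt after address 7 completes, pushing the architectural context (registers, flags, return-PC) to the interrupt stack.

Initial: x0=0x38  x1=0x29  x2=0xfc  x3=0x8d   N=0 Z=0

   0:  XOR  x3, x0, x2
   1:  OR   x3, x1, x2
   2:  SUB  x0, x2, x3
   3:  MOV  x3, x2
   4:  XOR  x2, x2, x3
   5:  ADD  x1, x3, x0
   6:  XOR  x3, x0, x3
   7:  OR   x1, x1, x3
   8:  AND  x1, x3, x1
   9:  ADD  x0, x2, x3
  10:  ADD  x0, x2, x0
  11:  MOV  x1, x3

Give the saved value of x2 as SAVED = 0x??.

SAVED = 0x00

after  0: x0=0x38 x1=0x29 x2=0xfc x3=0xc4  N=1 Z=0
after  1: x0=0x38 x1=0x29 x2=0xfc x3=0xfd  N=1 Z=0
after  2: x0=0xff x1=0x29 x2=0xfc x3=0xfd  N=1 Z=0
after  3: x0=0xff x1=0x29 x2=0xfc x3=0xfc  N=1 Z=0
after  4: x0=0xff x1=0x29 x2=0x00 x3=0xfc  N=0 Z=1
after  5: x0=0xff x1=0xfb x2=0x00 x3=0xfc  N=1 Z=0
after  6: x0=0xff x1=0xfb x2=0x00 x3=0x03  N=0 Z=0
after  7: x0=0xff x1=0xfb x2=0x00 x3=0x03  N=1 Z=0
-- IRQ taken; context saved, return-PC = 8 --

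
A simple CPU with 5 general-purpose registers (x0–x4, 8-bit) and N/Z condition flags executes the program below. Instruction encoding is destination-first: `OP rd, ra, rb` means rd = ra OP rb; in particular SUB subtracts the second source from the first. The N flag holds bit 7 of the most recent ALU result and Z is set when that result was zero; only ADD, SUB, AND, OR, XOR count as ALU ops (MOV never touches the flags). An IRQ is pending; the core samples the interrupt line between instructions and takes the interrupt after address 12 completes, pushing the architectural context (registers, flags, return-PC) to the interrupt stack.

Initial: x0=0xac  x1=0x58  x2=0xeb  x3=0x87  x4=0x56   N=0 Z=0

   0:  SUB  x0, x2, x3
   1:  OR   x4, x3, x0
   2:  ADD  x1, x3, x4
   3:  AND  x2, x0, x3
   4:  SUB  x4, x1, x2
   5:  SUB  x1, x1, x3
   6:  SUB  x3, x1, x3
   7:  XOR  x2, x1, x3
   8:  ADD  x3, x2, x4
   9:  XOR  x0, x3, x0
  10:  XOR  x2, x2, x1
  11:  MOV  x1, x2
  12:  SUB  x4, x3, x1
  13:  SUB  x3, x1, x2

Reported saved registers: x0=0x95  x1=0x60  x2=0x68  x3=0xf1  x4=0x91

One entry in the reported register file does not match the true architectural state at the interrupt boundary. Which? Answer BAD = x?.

after  0: x0=0x64 x1=0x58 x2=0xeb x3=0x87 x4=0x56  N=0 Z=0
after  1: x0=0x64 x1=0x58 x2=0xeb x3=0x87 x4=0xe7  N=1 Z=0
after  2: x0=0x64 x1=0x6e x2=0xeb x3=0x87 x4=0xe7  N=0 Z=0
after  3: x0=0x64 x1=0x6e x2=0x04 x3=0x87 x4=0xe7  N=0 Z=0
after  4: x0=0x64 x1=0x6e x2=0x04 x3=0x87 x4=0x6a  N=0 Z=0
after  5: x0=0x64 x1=0xe7 x2=0x04 x3=0x87 x4=0x6a  N=1 Z=0
after  6: x0=0x64 x1=0xe7 x2=0x04 x3=0x60 x4=0x6a  N=0 Z=0
after  7: x0=0x64 x1=0xe7 x2=0x87 x3=0x60 x4=0x6a  N=1 Z=0
after  8: x0=0x64 x1=0xe7 x2=0x87 x3=0xf1 x4=0x6a  N=1 Z=0
after  9: x0=0x95 x1=0xe7 x2=0x87 x3=0xf1 x4=0x6a  N=1 Z=0
after 10: x0=0x95 x1=0xe7 x2=0x60 x3=0xf1 x4=0x6a  N=0 Z=0
after 11: x0=0x95 x1=0x60 x2=0x60 x3=0xf1 x4=0x6a  N=0 Z=0
after 12: x0=0x95 x1=0x60 x2=0x60 x3=0xf1 x4=0x91  N=1 Z=0
-- IRQ taken; context saved, return-PC = 13 --
mismatch: x2: reported 0x68 vs actual 0x60

BAD = x2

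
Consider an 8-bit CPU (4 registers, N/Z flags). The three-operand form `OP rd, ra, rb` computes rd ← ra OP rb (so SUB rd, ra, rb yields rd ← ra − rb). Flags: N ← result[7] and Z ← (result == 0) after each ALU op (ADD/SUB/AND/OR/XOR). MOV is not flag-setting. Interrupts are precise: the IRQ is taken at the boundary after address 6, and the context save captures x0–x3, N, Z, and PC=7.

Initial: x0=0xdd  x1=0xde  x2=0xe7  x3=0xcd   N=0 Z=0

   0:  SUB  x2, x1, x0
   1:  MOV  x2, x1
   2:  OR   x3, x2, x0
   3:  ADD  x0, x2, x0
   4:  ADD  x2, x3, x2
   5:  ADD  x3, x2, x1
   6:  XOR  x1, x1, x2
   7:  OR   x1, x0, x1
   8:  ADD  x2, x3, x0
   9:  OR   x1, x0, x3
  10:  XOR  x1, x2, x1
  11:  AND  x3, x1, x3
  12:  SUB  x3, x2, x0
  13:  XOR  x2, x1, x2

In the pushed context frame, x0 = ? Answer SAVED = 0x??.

after  0: x0=0xdd x1=0xde x2=0x01 x3=0xcd  N=0 Z=0
after  1: x0=0xdd x1=0xde x2=0xde x3=0xcd  N=0 Z=0
after  2: x0=0xdd x1=0xde x2=0xde x3=0xdf  N=1 Z=0
after  3: x0=0xbb x1=0xde x2=0xde x3=0xdf  N=1 Z=0
after  4: x0=0xbb x1=0xde x2=0xbd x3=0xdf  N=1 Z=0
after  5: x0=0xbb x1=0xde x2=0xbd x3=0x9b  N=1 Z=0
after  6: x0=0xbb x1=0x63 x2=0xbd x3=0x9b  N=0 Z=0
-- IRQ taken; context saved, return-PC = 7 --

SAVED = 0xbb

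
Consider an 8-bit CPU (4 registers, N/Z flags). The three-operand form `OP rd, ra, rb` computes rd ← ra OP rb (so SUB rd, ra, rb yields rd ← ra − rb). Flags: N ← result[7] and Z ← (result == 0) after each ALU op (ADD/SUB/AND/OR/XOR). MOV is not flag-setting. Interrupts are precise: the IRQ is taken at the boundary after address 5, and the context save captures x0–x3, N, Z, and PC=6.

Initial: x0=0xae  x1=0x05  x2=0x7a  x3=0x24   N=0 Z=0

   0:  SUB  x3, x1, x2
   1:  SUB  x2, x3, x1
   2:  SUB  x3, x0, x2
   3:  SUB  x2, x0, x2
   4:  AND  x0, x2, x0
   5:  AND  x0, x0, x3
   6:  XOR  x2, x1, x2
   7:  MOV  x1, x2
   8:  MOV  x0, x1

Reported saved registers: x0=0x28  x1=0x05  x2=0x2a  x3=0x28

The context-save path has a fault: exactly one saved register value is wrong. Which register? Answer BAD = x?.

BAD = x2

after  0: x0=0xae x1=0x05 x2=0x7a x3=0x8b  N=1 Z=0
after  1: x0=0xae x1=0x05 x2=0x86 x3=0x8b  N=1 Z=0
after  2: x0=0xae x1=0x05 x2=0x86 x3=0x28  N=0 Z=0
after  3: x0=0xae x1=0x05 x2=0x28 x3=0x28  N=0 Z=0
after  4: x0=0x28 x1=0x05 x2=0x28 x3=0x28  N=0 Z=0
after  5: x0=0x28 x1=0x05 x2=0x28 x3=0x28  N=0 Z=0
-- IRQ taken; context saved, return-PC = 6 --
mismatch: x2: reported 0x2a vs actual 0x28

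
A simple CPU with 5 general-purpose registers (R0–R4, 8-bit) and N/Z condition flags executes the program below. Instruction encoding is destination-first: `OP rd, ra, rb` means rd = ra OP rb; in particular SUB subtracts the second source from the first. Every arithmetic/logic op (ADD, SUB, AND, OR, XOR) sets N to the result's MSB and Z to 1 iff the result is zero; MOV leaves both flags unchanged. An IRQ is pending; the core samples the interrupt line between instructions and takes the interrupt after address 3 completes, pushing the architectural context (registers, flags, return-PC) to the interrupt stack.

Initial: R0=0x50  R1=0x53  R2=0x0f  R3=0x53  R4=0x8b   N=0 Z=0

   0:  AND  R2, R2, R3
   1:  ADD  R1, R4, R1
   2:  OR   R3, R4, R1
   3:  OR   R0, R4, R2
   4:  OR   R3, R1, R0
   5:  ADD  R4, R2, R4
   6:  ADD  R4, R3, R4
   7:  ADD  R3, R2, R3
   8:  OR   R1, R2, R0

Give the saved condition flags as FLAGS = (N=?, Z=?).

after  0: R0=0x50 R1=0x53 R2=0x03 R3=0x53 R4=0x8b  N=0 Z=0
after  1: R0=0x50 R1=0xde R2=0x03 R3=0x53 R4=0x8b  N=1 Z=0
after  2: R0=0x50 R1=0xde R2=0x03 R3=0xdf R4=0x8b  N=1 Z=0
after  3: R0=0x8b R1=0xde R2=0x03 R3=0xdf R4=0x8b  N=1 Z=0
-- IRQ taken; context saved, return-PC = 4 --

FLAGS = (N=1, Z=0)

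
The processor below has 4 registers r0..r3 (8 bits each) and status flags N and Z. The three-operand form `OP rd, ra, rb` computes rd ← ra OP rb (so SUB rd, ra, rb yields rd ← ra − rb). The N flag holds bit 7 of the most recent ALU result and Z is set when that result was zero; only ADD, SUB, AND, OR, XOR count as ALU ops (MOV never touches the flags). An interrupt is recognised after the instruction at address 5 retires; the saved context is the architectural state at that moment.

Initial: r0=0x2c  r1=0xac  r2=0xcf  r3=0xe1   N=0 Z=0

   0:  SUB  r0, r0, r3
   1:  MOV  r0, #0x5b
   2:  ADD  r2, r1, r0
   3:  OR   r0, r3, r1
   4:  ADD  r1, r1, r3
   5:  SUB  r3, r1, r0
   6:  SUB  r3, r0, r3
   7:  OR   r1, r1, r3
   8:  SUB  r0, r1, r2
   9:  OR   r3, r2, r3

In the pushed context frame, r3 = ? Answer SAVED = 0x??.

after  0: r0=0x4b r1=0xac r2=0xcf r3=0xe1  N=0 Z=0
after  1: r0=0x5b r1=0xac r2=0xcf r3=0xe1  N=0 Z=0
after  2: r0=0x5b r1=0xac r2=0x07 r3=0xe1  N=0 Z=0
after  3: r0=0xed r1=0xac r2=0x07 r3=0xe1  N=1 Z=0
after  4: r0=0xed r1=0x8d r2=0x07 r3=0xe1  N=1 Z=0
after  5: r0=0xed r1=0x8d r2=0x07 r3=0xa0  N=1 Z=0
-- IRQ taken; context saved, return-PC = 6 --

SAVED = 0xa0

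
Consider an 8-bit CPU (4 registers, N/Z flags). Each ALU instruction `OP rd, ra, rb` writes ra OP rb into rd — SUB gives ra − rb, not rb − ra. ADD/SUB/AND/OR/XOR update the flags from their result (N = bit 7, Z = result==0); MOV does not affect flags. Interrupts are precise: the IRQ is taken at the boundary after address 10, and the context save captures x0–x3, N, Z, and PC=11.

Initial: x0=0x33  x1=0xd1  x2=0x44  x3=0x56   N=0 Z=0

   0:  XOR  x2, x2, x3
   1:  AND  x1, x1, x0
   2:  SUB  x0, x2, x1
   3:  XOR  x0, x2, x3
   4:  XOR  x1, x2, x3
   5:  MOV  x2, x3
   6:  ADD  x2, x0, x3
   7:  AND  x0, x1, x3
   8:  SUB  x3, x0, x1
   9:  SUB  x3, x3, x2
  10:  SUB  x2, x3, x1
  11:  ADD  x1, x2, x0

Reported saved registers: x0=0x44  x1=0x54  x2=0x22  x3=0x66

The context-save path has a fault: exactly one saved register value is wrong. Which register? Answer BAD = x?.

BAD = x1

after  0: x0=0x33 x1=0xd1 x2=0x12 x3=0x56  N=0 Z=0
after  1: x0=0x33 x1=0x11 x2=0x12 x3=0x56  N=0 Z=0
after  2: x0=0x01 x1=0x11 x2=0x12 x3=0x56  N=0 Z=0
after  3: x0=0x44 x1=0x11 x2=0x12 x3=0x56  N=0 Z=0
after  4: x0=0x44 x1=0x44 x2=0x12 x3=0x56  N=0 Z=0
after  5: x0=0x44 x1=0x44 x2=0x56 x3=0x56  N=0 Z=0
after  6: x0=0x44 x1=0x44 x2=0x9a x3=0x56  N=1 Z=0
after  7: x0=0x44 x1=0x44 x2=0x9a x3=0x56  N=0 Z=0
after  8: x0=0x44 x1=0x44 x2=0x9a x3=0x00  N=0 Z=1
after  9: x0=0x44 x1=0x44 x2=0x9a x3=0x66  N=0 Z=0
after 10: x0=0x44 x1=0x44 x2=0x22 x3=0x66  N=0 Z=0
-- IRQ taken; context saved, return-PC = 11 --
mismatch: x1: reported 0x54 vs actual 0x44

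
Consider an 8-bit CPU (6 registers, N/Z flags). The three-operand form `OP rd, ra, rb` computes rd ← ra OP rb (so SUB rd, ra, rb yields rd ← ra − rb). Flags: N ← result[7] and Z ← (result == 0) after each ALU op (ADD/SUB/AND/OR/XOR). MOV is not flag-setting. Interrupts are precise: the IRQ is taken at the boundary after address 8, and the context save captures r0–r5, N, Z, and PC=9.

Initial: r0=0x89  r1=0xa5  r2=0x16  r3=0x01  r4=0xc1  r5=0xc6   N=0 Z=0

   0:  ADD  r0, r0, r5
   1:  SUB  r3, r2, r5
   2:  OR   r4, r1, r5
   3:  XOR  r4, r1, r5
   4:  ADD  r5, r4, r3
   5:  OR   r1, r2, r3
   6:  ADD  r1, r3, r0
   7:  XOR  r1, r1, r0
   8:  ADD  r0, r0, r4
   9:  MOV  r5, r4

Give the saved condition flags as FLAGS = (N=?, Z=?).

FLAGS = (N=1, Z=0)

after  0: r0=0x4f r1=0xa5 r2=0x16 r3=0x01 r4=0xc1 r5=0xc6  N=0 Z=0
after  1: r0=0x4f r1=0xa5 r2=0x16 r3=0x50 r4=0xc1 r5=0xc6  N=0 Z=0
after  2: r0=0x4f r1=0xa5 r2=0x16 r3=0x50 r4=0xe7 r5=0xc6  N=1 Z=0
after  3: r0=0x4f r1=0xa5 r2=0x16 r3=0x50 r4=0x63 r5=0xc6  N=0 Z=0
after  4: r0=0x4f r1=0xa5 r2=0x16 r3=0x50 r4=0x63 r5=0xb3  N=1 Z=0
after  5: r0=0x4f r1=0x56 r2=0x16 r3=0x50 r4=0x63 r5=0xb3  N=0 Z=0
after  6: r0=0x4f r1=0x9f r2=0x16 r3=0x50 r4=0x63 r5=0xb3  N=1 Z=0
after  7: r0=0x4f r1=0xd0 r2=0x16 r3=0x50 r4=0x63 r5=0xb3  N=1 Z=0
after  8: r0=0xb2 r1=0xd0 r2=0x16 r3=0x50 r4=0x63 r5=0xb3  N=1 Z=0
-- IRQ taken; context saved, return-PC = 9 --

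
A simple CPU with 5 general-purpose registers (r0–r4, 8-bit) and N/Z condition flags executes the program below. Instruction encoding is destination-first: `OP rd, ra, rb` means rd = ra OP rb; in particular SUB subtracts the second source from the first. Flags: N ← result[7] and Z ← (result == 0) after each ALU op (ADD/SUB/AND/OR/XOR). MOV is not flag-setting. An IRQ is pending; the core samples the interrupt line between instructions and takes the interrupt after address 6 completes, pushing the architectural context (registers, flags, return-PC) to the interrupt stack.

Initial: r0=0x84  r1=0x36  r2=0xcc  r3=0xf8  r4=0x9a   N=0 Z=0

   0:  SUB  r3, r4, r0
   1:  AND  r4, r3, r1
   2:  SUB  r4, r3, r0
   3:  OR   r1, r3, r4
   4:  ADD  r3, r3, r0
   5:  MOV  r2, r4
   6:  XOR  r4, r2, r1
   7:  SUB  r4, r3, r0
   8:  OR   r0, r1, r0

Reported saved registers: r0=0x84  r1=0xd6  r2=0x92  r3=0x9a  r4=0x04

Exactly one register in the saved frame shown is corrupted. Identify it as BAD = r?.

after  0: r0=0x84 r1=0x36 r2=0xcc r3=0x16 r4=0x9a  N=0 Z=0
after  1: r0=0x84 r1=0x36 r2=0xcc r3=0x16 r4=0x16  N=0 Z=0
after  2: r0=0x84 r1=0x36 r2=0xcc r3=0x16 r4=0x92  N=1 Z=0
after  3: r0=0x84 r1=0x96 r2=0xcc r3=0x16 r4=0x92  N=1 Z=0
after  4: r0=0x84 r1=0x96 r2=0xcc r3=0x9a r4=0x92  N=1 Z=0
after  5: r0=0x84 r1=0x96 r2=0x92 r3=0x9a r4=0x92  N=1 Z=0
after  6: r0=0x84 r1=0x96 r2=0x92 r3=0x9a r4=0x04  N=0 Z=0
-- IRQ taken; context saved, return-PC = 7 --
mismatch: r1: reported 0xd6 vs actual 0x96

BAD = r1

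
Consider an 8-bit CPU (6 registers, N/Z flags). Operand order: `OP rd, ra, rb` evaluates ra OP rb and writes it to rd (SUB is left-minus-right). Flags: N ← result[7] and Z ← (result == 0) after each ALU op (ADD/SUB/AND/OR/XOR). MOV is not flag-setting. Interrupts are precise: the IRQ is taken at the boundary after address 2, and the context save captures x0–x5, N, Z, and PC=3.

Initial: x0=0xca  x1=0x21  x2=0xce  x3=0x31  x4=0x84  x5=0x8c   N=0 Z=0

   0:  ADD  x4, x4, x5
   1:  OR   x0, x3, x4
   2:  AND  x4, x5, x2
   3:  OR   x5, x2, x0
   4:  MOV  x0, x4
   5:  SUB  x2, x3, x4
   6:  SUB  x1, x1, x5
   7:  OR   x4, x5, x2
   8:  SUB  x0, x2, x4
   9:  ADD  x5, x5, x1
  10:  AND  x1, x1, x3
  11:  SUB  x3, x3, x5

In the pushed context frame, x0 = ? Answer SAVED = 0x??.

SAVED = 0x31

after  0: x0=0xca x1=0x21 x2=0xce x3=0x31 x4=0x10 x5=0x8c  N=0 Z=0
after  1: x0=0x31 x1=0x21 x2=0xce x3=0x31 x4=0x10 x5=0x8c  N=0 Z=0
after  2: x0=0x31 x1=0x21 x2=0xce x3=0x31 x4=0x8c x5=0x8c  N=1 Z=0
-- IRQ taken; context saved, return-PC = 3 --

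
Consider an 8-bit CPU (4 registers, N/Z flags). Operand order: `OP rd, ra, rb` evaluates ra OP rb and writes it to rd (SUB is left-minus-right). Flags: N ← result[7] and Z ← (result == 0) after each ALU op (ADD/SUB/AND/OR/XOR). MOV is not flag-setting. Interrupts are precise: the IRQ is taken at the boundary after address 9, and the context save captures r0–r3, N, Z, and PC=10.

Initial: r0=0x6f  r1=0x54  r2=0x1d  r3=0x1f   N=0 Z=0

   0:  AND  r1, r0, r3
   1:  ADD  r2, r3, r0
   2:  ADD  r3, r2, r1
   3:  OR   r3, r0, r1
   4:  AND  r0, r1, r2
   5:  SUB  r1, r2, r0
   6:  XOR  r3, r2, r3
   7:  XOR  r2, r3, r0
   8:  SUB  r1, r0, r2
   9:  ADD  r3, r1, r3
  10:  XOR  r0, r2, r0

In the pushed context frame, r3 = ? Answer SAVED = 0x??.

SAVED = 0x00

after  0: r0=0x6f r1=0x0f r2=0x1d r3=0x1f  N=0 Z=0
after  1: r0=0x6f r1=0x0f r2=0x8e r3=0x1f  N=1 Z=0
after  2: r0=0x6f r1=0x0f r2=0x8e r3=0x9d  N=1 Z=0
after  3: r0=0x6f r1=0x0f r2=0x8e r3=0x6f  N=0 Z=0
after  4: r0=0x0e r1=0x0f r2=0x8e r3=0x6f  N=0 Z=0
after  5: r0=0x0e r1=0x80 r2=0x8e r3=0x6f  N=1 Z=0
after  6: r0=0x0e r1=0x80 r2=0x8e r3=0xe1  N=1 Z=0
after  7: r0=0x0e r1=0x80 r2=0xef r3=0xe1  N=1 Z=0
after  8: r0=0x0e r1=0x1f r2=0xef r3=0xe1  N=0 Z=0
after  9: r0=0x0e r1=0x1f r2=0xef r3=0x00  N=0 Z=1
-- IRQ taken; context saved, return-PC = 10 --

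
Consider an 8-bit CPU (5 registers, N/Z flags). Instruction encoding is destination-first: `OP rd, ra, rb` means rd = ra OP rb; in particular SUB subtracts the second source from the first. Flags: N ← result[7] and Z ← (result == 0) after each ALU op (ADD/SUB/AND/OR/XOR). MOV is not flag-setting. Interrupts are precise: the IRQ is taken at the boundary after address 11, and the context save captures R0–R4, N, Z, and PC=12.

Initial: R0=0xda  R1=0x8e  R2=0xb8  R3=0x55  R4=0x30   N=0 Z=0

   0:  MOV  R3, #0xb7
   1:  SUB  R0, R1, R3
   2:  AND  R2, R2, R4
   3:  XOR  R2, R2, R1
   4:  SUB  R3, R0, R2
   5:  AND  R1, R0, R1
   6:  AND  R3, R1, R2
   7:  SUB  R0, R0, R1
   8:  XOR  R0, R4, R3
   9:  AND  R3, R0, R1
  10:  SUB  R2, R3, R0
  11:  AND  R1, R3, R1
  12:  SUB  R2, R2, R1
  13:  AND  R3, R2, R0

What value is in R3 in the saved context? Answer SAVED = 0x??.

SAVED = 0x86

after  0: R0=0xda R1=0x8e R2=0xb8 R3=0xb7 R4=0x30  N=0 Z=0
after  1: R0=0xd7 R1=0x8e R2=0xb8 R3=0xb7 R4=0x30  N=1 Z=0
after  2: R0=0xd7 R1=0x8e R2=0x30 R3=0xb7 R4=0x30  N=0 Z=0
after  3: R0=0xd7 R1=0x8e R2=0xbe R3=0xb7 R4=0x30  N=1 Z=0
after  4: R0=0xd7 R1=0x8e R2=0xbe R3=0x19 R4=0x30  N=0 Z=0
after  5: R0=0xd7 R1=0x86 R2=0xbe R3=0x19 R4=0x30  N=1 Z=0
after  6: R0=0xd7 R1=0x86 R2=0xbe R3=0x86 R4=0x30  N=1 Z=0
after  7: R0=0x51 R1=0x86 R2=0xbe R3=0x86 R4=0x30  N=0 Z=0
after  8: R0=0xb6 R1=0x86 R2=0xbe R3=0x86 R4=0x30  N=1 Z=0
after  9: R0=0xb6 R1=0x86 R2=0xbe R3=0x86 R4=0x30  N=1 Z=0
after 10: R0=0xb6 R1=0x86 R2=0xd0 R3=0x86 R4=0x30  N=1 Z=0
after 11: R0=0xb6 R1=0x86 R2=0xd0 R3=0x86 R4=0x30  N=1 Z=0
-- IRQ taken; context saved, return-PC = 12 --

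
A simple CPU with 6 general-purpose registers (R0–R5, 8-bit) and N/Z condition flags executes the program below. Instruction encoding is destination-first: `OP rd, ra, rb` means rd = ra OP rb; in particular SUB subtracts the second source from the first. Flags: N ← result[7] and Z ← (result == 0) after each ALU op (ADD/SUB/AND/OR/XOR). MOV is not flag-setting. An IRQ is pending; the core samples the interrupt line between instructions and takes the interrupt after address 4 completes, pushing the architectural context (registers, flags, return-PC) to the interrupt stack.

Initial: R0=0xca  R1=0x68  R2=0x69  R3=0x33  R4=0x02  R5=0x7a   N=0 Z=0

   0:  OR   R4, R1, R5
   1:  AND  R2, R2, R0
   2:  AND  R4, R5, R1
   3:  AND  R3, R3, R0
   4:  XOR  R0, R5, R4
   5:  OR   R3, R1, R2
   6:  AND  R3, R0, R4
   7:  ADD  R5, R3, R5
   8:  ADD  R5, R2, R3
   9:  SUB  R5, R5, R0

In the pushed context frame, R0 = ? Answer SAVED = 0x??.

SAVED = 0x12

after  0: R0=0xca R1=0x68 R2=0x69 R3=0x33 R4=0x7a R5=0x7a  N=0 Z=0
after  1: R0=0xca R1=0x68 R2=0x48 R3=0x33 R4=0x7a R5=0x7a  N=0 Z=0
after  2: R0=0xca R1=0x68 R2=0x48 R3=0x33 R4=0x68 R5=0x7a  N=0 Z=0
after  3: R0=0xca R1=0x68 R2=0x48 R3=0x02 R4=0x68 R5=0x7a  N=0 Z=0
after  4: R0=0x12 R1=0x68 R2=0x48 R3=0x02 R4=0x68 R5=0x7a  N=0 Z=0
-- IRQ taken; context saved, return-PC = 5 --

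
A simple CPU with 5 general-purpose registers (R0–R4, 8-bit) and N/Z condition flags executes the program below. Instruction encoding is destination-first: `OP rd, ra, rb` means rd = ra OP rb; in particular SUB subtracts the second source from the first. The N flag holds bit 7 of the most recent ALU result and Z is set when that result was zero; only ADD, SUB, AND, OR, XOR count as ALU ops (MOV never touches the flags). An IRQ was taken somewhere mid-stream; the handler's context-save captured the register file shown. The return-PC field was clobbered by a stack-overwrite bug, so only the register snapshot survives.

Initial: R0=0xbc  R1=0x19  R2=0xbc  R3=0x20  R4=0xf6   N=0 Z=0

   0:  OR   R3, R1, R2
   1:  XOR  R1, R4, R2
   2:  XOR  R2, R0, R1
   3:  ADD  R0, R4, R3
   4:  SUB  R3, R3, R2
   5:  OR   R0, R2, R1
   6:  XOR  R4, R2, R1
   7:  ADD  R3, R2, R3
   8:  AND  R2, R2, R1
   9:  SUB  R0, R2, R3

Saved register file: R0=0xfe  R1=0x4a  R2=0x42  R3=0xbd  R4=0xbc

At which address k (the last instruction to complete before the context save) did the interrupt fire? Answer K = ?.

after  0: R0=0xbc R1=0x19 R2=0xbc R3=0xbd R4=0xf6  N=1 Z=0
after  1: R0=0xbc R1=0x4a R2=0xbc R3=0xbd R4=0xf6  N=0 Z=0
after  2: R0=0xbc R1=0x4a R2=0xf6 R3=0xbd R4=0xf6  N=1 Z=0
after  3: R0=0xb3 R1=0x4a R2=0xf6 R3=0xbd R4=0xf6  N=1 Z=0
after  4: R0=0xb3 R1=0x4a R2=0xf6 R3=0xc7 R4=0xf6  N=1 Z=0
after  5: R0=0xfe R1=0x4a R2=0xf6 R3=0xc7 R4=0xf6  N=1 Z=0
after  6: R0=0xfe R1=0x4a R2=0xf6 R3=0xc7 R4=0xbc  N=1 Z=0
after  7: R0=0xfe R1=0x4a R2=0xf6 R3=0xbd R4=0xbc  N=1 Z=0
after  8: R0=0xfe R1=0x4a R2=0x42 R3=0xbd R4=0xbc  N=0 Z=0
-- IRQ taken; context saved, return-PC = 9 --

K = 8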